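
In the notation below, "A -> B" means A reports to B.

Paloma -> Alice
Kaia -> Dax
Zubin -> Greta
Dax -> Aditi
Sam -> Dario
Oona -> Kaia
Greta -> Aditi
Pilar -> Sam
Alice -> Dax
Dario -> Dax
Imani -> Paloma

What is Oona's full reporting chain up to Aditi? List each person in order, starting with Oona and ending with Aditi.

Oona reports to Kaia. Kaia reports to Dax. Dax reports to Aditi. Aditi is at the top.

Oona -> Kaia -> Dax -> Aditi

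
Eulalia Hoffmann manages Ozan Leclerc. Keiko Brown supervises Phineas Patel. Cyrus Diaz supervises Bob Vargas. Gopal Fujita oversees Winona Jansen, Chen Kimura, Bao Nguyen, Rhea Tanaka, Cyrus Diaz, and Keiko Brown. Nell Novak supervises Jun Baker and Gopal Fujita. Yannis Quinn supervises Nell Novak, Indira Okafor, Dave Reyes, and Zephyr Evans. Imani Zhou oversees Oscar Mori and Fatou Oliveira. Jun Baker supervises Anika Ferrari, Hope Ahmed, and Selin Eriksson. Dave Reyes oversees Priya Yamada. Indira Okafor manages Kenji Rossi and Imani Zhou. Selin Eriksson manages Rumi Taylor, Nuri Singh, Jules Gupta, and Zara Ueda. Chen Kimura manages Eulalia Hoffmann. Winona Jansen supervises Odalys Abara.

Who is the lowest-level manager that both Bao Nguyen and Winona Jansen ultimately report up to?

Gopal Fujita

Bao Nguyen's chain of managers is Gopal Fujita, Nell Novak, Yannis Quinn. Winona Jansen's chain of managers is Gopal Fujita, Nell Novak, Yannis Quinn. The first manager that appears in both chains is Gopal Fujita.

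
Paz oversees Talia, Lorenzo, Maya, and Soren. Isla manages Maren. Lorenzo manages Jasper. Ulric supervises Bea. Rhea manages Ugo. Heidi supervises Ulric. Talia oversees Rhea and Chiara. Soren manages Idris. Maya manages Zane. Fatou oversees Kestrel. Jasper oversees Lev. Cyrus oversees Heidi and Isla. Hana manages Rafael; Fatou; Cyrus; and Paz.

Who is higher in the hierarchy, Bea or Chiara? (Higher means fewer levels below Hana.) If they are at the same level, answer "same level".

Bea is 4 levels below Hana; Chiara is 3. Chiara is higher.

Chiara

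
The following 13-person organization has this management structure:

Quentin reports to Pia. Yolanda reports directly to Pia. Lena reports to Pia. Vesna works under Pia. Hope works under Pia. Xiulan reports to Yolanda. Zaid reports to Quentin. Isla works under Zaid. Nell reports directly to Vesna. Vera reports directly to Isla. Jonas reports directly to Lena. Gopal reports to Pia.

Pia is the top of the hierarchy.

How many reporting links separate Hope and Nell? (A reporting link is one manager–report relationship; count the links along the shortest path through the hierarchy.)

3

Hope is 1 level below Pia, and Nell is 2 levels below Pia (their lowest common manager). The shortest path runs up from Hope to Pia and back down to Nell: 1 + 2 = 3 links.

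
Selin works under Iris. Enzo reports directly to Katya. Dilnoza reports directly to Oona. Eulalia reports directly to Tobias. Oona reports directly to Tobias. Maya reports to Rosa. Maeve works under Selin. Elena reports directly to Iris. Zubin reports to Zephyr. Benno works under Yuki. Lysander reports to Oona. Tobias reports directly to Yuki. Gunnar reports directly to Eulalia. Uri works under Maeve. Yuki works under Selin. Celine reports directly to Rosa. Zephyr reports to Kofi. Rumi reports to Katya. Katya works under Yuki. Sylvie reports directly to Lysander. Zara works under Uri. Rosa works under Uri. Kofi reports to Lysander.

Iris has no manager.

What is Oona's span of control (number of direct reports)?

Oona directly manages Lysander, Dilnoza. That is 2 direct reports.

2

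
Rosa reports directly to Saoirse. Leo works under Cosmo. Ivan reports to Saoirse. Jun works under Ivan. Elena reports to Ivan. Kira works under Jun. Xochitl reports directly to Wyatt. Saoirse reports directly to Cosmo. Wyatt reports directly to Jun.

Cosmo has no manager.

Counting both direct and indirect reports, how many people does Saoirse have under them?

Saoirse directly manages Ivan, Rosa. Under Ivan: Elena, Jun, Kira, Wyatt, Xochitl (5). Rosa has no reports. So Saoirse's organization is 2 direct reports plus everyone under them: 6 + 1 = 7.

7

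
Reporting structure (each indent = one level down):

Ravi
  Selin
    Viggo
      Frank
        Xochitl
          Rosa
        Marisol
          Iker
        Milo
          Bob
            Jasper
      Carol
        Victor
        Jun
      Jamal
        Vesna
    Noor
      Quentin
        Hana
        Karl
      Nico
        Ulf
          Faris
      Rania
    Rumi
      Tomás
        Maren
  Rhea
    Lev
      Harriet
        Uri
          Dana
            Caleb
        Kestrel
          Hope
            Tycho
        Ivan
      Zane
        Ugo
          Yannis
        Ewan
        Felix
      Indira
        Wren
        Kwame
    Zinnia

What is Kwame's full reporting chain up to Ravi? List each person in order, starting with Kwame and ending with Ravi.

Kwame reports to Indira. Indira reports to Lev. Lev reports to Rhea. Rhea reports to Ravi. Ravi is at the top.

Kwame -> Indira -> Lev -> Rhea -> Ravi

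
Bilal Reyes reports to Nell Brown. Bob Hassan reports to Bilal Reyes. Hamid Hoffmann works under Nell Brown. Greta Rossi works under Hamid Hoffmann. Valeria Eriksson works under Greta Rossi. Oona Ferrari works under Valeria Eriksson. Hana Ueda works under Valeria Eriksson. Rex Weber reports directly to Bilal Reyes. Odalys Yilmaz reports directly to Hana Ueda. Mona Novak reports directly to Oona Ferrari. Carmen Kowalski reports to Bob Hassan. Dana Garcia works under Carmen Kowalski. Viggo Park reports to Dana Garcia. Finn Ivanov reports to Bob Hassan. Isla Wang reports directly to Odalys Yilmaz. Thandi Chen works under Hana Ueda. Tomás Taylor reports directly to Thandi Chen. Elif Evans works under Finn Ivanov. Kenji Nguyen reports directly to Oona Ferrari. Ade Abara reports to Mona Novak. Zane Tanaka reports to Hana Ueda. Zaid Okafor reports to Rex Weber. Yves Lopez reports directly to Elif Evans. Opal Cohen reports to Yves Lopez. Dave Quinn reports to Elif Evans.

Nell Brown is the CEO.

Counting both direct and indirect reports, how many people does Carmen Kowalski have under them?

Carmen Kowalski directly manages Dana Garcia. Under Dana Garcia: Viggo Park (1). That's 2 in total.

2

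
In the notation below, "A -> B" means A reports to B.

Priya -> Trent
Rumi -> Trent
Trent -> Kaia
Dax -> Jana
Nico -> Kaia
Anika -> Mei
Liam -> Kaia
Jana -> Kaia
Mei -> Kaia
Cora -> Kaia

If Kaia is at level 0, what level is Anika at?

2

Chain from Anika up to Kaia: Anika → Mei → Kaia. That is 2 steps up, so Anika is 2 levels below Kaia.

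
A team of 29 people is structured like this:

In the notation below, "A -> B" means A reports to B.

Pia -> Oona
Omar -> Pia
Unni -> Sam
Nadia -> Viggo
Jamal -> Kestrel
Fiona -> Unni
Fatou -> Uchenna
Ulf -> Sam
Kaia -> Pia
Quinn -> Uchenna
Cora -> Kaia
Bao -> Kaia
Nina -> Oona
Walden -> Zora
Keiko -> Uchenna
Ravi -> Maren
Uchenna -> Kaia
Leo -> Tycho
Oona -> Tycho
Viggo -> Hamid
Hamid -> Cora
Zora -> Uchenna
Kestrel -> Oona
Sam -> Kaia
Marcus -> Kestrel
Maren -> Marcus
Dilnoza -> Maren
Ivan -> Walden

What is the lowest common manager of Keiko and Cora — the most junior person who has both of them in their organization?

Kaia

Keiko's chain of managers is Uchenna, Kaia, Pia, Oona, Tycho. Cora's chain of managers is Kaia, Pia, Oona, Tycho. The first manager that appears in both chains is Kaia.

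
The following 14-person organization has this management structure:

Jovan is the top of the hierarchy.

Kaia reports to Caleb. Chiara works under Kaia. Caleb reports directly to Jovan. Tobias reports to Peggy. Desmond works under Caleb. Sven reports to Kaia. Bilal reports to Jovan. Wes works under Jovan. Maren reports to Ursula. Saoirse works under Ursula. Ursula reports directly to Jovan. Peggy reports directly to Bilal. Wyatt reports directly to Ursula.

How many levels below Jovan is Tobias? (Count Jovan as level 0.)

Chain from Tobias up to Jovan: Tobias → Peggy → Bilal → Jovan. That is 3 steps up, so Tobias is 3 levels below Jovan.

3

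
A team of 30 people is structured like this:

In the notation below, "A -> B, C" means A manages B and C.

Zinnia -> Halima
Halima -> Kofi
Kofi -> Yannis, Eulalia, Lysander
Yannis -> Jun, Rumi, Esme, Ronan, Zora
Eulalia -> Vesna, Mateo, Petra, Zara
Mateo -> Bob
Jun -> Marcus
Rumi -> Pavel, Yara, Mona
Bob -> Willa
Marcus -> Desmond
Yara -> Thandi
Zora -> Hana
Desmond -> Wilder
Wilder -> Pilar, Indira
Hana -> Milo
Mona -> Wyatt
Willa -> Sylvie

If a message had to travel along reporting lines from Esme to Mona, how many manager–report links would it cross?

Esme is 1 level below Yannis, and Mona is 2 levels below Yannis (their lowest common manager). The shortest path runs up from Esme to Yannis and back down to Mona: 1 + 2 = 3 links.

3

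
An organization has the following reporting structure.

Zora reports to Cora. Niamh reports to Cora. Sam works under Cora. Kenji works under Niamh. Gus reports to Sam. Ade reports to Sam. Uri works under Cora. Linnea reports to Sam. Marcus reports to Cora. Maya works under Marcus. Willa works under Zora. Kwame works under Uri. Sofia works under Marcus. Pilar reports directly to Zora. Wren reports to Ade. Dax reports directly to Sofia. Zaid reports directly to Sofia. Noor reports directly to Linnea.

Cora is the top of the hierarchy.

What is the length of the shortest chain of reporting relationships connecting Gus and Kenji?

Gus is 2 levels below Cora, and Kenji is 2 levels below Cora (their lowest common manager). The shortest path runs up from Gus to Cora and back down to Kenji: 2 + 2 = 4 links.

4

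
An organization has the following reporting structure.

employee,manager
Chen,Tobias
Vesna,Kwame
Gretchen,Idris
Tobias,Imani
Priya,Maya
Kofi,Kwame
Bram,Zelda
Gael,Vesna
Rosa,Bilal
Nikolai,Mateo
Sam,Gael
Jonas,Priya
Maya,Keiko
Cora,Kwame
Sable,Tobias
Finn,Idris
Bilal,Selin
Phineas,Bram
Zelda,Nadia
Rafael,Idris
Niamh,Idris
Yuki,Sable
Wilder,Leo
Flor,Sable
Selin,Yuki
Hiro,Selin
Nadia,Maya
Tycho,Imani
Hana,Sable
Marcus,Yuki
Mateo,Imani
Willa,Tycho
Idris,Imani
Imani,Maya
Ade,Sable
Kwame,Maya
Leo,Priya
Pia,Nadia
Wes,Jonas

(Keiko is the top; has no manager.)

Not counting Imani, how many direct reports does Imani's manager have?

Imani reports to Maya. Maya's other direct reports are Priya, Nadia, Kwame — 3 peers.

3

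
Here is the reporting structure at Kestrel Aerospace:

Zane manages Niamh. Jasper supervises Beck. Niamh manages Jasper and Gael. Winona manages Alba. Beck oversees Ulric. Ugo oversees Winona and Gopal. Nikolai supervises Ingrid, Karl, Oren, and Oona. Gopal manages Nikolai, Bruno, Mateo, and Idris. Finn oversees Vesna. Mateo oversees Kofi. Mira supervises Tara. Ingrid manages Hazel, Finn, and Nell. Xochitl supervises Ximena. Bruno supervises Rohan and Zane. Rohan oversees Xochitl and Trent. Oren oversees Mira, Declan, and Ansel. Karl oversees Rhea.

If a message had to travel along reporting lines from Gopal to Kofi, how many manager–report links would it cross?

2

Kofi is in Gopal's organization: the chain from Kofi up to Gopal is Kofi → Mateo → Gopal, which is 2 links.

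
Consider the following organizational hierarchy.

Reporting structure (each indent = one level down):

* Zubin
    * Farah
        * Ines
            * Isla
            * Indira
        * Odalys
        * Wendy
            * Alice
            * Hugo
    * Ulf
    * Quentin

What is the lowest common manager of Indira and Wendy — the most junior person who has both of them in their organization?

Indira's chain of managers is Ines, Farah, Zubin. Wendy's chain of managers is Farah, Zubin. The first manager that appears in both chains is Farah.

Farah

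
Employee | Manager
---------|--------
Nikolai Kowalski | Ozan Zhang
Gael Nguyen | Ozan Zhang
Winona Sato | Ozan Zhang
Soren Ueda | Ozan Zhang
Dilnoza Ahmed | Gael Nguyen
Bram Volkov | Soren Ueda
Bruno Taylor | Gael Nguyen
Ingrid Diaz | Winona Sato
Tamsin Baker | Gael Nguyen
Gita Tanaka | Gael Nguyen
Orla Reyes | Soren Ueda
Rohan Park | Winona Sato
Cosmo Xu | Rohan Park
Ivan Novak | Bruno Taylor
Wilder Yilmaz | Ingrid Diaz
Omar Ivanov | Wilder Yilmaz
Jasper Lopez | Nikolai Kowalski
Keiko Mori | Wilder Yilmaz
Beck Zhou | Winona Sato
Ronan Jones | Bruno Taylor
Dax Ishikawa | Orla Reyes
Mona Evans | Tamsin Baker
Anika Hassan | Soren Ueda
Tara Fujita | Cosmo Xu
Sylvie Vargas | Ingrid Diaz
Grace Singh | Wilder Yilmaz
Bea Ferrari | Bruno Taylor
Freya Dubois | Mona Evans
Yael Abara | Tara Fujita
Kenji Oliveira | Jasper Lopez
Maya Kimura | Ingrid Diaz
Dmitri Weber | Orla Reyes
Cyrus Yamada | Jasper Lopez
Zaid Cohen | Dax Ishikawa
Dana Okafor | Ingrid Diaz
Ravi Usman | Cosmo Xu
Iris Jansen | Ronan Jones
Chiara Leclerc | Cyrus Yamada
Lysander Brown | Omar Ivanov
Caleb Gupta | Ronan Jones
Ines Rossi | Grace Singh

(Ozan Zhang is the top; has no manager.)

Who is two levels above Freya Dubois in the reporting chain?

Tamsin Baker

Freya Dubois reports to Mona Evans, and Mona Evans reports to Tamsin Baker. So Freya Dubois's skip-level manager is Tamsin Baker.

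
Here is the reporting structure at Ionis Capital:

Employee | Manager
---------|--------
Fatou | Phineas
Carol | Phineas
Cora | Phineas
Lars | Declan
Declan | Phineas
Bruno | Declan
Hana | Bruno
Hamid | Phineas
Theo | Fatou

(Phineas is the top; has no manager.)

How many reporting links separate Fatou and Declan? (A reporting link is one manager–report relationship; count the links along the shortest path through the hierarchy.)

2

Fatou is 1 level below Phineas, and Declan is 1 level below Phineas (their lowest common manager). The shortest path runs up from Fatou to Phineas and back down to Declan: 1 + 1 = 2 links.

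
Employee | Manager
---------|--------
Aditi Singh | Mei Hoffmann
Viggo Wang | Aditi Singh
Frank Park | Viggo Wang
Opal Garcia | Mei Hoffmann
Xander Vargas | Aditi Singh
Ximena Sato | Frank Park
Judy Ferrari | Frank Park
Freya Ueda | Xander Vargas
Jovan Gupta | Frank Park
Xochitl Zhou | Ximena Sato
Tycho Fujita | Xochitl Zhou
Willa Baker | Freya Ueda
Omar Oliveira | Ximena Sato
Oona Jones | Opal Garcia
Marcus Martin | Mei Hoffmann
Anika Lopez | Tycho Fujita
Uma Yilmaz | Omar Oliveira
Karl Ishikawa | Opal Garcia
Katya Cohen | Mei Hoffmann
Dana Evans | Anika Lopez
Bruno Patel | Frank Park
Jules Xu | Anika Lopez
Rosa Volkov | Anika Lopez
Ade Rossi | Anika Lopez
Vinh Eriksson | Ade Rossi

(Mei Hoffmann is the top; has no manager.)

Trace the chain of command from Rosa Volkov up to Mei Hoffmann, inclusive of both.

Rosa Volkov -> Anika Lopez -> Tycho Fujita -> Xochitl Zhou -> Ximena Sato -> Frank Park -> Viggo Wang -> Aditi Singh -> Mei Hoffmann

Rosa Volkov reports to Anika Lopez. Anika Lopez reports to Tycho Fujita. Tycho Fujita reports to Xochitl Zhou. Xochitl Zhou reports to Ximena Sato. Ximena Sato reports to Frank Park. Frank Park reports to Viggo Wang. Viggo Wang reports to Aditi Singh. Aditi Singh reports to Mei Hoffmann. Mei Hoffmann is at the top.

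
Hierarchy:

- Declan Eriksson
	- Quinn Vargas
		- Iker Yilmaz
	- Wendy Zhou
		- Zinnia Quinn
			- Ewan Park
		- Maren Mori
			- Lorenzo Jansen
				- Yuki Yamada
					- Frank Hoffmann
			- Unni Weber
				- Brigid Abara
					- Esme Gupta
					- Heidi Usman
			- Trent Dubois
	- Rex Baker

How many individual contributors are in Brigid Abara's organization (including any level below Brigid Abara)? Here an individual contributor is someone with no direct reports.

The people in Brigid Abara's organization with no one reporting to them are Heidi Usman, Esme Gupta. That is 2.

2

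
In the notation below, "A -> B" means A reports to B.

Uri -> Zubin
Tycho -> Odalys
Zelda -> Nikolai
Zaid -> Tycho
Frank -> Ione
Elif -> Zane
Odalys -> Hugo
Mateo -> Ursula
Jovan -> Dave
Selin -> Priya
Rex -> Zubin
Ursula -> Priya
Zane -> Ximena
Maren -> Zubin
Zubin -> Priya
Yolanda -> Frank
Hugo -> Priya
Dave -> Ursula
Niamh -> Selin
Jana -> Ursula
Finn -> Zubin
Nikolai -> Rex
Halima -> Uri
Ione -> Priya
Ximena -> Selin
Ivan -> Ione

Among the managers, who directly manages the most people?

Priya

Direct-report counts: Priya has 5; Selin has 2; Ximena has 1; Zane has 1; Ione has 2; Frank has 1; Ursula has 3; Dave has 1; Hugo has 1; Odalys has 1; Tycho has 1; Zubin has 4; Uri has 1; Rex has 1; Nikolai has 1. The largest is 5, held by Priya.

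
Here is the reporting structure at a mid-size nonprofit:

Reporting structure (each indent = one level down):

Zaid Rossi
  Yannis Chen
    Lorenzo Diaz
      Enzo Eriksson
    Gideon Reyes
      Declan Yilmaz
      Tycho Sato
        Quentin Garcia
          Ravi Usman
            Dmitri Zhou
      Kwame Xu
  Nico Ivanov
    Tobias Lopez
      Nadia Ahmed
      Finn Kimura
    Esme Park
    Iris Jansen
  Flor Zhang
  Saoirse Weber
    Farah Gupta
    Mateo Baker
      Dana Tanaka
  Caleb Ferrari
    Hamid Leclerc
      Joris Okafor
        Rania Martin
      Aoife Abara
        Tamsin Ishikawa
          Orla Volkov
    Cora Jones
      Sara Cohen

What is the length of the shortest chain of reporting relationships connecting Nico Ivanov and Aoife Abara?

Nico Ivanov is 1 level below Zaid Rossi, and Aoife Abara is 3 levels below Zaid Rossi (their lowest common manager). The shortest path runs up from Nico Ivanov to Zaid Rossi and back down to Aoife Abara: 1 + 3 = 4 links.

4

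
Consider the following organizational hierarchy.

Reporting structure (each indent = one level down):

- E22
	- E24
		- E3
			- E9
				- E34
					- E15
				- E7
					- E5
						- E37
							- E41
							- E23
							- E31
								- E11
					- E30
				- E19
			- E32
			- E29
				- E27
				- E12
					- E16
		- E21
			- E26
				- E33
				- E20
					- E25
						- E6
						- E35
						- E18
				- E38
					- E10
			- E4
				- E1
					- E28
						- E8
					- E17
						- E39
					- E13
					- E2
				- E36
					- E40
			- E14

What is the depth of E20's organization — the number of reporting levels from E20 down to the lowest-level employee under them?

The longest chain under E20 runs E20 → E25 → E18, which is 2 levels below E20.

2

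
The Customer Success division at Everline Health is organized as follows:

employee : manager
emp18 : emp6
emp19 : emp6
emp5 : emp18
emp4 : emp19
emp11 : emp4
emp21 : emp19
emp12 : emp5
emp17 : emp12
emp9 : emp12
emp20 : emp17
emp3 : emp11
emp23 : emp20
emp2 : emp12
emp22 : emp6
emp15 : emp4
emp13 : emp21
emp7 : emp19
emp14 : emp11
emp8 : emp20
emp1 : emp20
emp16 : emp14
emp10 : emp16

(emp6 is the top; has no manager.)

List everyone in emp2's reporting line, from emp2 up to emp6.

emp2 -> emp12 -> emp5 -> emp18 -> emp6

emp2 reports to emp12. emp12 reports to emp5. emp5 reports to emp18. emp18 reports to emp6. emp6 is at the top.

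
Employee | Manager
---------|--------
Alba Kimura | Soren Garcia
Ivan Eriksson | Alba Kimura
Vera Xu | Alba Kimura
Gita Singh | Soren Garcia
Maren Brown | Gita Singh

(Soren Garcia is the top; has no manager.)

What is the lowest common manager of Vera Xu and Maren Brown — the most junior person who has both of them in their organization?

Vera Xu's chain of managers is Alba Kimura, Soren Garcia. Maren Brown's chain of managers is Gita Singh, Soren Garcia. The first manager that appears in both chains is Soren Garcia.

Soren Garcia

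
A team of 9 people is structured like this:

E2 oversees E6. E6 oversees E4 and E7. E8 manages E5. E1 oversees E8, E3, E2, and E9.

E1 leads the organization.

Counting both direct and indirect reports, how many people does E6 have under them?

E6 directly manages E4, E7. E4 has no reports. E7 has no reports. So E6's organization is 2 direct reports plus everyone under them: 1 + 1 = 2.

2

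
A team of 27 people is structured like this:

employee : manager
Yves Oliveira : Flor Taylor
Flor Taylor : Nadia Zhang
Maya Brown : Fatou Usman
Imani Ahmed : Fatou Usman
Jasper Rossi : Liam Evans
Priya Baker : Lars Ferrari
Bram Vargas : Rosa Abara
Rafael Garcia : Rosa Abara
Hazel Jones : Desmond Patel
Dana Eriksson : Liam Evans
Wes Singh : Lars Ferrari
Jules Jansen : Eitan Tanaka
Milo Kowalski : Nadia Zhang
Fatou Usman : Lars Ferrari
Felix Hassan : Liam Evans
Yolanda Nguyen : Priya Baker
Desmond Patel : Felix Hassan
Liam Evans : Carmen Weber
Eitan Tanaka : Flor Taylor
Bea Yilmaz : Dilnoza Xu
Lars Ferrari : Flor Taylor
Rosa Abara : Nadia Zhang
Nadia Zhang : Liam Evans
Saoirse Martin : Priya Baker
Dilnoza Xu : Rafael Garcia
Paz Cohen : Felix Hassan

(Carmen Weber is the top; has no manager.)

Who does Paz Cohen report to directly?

Paz Cohen reports directly to Felix Hassan.

Felix Hassan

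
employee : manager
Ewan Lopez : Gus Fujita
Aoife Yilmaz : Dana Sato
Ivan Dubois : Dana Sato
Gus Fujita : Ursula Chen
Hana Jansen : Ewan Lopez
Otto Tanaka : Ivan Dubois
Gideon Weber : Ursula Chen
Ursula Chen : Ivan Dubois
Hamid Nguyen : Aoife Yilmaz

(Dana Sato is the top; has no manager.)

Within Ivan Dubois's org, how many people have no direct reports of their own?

The people in Ivan Dubois's organization with no one reporting to them are Otto Tanaka, Gideon Weber, Hana Jansen. That is 3.

3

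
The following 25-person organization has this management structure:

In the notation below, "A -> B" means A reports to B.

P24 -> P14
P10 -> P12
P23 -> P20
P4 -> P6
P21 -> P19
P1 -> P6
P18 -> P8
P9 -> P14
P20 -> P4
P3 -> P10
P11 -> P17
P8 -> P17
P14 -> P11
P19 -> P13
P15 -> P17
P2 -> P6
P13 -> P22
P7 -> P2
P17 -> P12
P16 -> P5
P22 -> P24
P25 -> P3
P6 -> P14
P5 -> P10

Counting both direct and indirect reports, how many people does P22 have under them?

3

P22 directly manages P13. Under P13: P19, P21 (2). That's 3 in total.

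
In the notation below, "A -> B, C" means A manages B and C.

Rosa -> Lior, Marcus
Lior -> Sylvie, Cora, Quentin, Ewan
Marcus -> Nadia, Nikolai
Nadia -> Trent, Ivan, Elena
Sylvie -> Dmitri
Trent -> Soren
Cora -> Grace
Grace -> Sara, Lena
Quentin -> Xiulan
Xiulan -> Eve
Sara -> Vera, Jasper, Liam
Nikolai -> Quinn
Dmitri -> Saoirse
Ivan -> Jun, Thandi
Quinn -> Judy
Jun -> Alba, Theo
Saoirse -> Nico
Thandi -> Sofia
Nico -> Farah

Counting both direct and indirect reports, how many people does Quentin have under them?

Quentin directly manages Xiulan. Under Xiulan: Eve (1). That's 2 in total.

2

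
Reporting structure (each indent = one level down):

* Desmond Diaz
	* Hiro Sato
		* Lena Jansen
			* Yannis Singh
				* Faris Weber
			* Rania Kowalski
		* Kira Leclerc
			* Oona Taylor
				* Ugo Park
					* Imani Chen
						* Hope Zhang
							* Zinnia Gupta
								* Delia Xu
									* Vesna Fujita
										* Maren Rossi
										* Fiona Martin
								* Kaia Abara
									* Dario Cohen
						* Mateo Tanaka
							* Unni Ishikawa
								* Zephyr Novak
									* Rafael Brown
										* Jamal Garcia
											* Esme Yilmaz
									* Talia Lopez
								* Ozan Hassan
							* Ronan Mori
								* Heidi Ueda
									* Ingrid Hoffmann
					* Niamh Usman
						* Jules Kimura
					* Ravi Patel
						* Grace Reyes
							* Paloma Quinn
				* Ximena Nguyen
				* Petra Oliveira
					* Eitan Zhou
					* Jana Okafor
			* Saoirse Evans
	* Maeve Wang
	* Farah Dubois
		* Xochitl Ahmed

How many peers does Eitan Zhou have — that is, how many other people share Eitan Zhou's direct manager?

1

Eitan Zhou reports to Petra Oliveira. Petra Oliveira's other direct reports are Jana Okafor — 1 peer.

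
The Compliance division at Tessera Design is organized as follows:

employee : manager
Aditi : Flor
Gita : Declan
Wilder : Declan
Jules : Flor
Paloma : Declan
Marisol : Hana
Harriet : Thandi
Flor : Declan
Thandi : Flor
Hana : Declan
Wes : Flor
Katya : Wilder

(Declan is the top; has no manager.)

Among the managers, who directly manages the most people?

Direct-report counts: Declan has 5; Hana has 1; Flor has 4; Thandi has 1; Wilder has 1. The largest is 5, held by Declan.

Declan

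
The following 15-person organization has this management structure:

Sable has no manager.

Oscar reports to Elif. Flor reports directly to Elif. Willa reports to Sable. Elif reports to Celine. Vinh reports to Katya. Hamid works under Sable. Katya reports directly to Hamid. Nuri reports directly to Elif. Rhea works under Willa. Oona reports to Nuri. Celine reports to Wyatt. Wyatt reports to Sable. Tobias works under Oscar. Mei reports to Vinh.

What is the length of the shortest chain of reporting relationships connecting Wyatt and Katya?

Wyatt is 1 level below Sable, and Katya is 2 levels below Sable (their lowest common manager). The shortest path runs up from Wyatt to Sable and back down to Katya: 1 + 2 = 3 links.

3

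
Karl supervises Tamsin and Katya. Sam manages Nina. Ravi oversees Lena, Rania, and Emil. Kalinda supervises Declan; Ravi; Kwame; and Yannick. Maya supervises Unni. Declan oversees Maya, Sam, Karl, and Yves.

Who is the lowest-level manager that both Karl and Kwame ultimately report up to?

Karl's chain of managers is Declan, Kalinda. Kwame's chain of managers is Kalinda. The first manager that appears in both chains is Kalinda.

Kalinda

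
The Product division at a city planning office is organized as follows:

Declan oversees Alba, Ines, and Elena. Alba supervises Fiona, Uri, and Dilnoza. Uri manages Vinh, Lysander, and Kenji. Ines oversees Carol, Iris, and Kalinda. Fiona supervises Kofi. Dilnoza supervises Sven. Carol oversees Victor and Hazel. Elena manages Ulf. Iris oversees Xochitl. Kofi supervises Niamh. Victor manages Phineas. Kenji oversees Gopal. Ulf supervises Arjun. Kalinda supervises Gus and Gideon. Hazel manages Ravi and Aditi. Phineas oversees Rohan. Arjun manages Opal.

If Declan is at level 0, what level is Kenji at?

Chain from Kenji up to Declan: Kenji → Uri → Alba → Declan. That is 3 steps up, so Kenji is 3 levels below Declan.

3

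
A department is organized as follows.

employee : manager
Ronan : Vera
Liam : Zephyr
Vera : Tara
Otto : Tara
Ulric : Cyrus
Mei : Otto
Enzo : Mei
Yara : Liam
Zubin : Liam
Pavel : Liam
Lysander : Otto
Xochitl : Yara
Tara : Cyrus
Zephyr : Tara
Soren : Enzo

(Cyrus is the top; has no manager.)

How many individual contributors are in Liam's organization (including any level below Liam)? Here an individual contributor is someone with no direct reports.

3

The people in Liam's organization with no one reporting to them are Pavel, Xochitl, Zubin. That is 3.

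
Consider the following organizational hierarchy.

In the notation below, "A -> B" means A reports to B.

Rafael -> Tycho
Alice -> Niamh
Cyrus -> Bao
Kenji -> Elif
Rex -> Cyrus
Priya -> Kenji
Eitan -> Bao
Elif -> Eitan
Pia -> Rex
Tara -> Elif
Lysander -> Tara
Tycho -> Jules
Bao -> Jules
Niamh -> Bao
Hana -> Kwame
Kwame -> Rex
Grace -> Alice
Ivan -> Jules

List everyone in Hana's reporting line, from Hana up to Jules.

Hana -> Kwame -> Rex -> Cyrus -> Bao -> Jules

Hana reports to Kwame. Kwame reports to Rex. Rex reports to Cyrus. Cyrus reports to Bao. Bao reports to Jules. Jules is at the top.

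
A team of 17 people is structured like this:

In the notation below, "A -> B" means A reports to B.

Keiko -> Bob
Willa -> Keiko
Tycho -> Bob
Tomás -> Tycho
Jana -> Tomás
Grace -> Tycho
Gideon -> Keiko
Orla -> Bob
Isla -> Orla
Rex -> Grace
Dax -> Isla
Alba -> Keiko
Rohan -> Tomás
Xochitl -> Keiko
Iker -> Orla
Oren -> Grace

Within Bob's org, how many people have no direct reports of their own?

The people in Bob's organization with no one reporting to them are Iker, Dax, Oren, Rex, Rohan, Jana, Xochitl, Alba, Gideon, Willa. That is 10.

10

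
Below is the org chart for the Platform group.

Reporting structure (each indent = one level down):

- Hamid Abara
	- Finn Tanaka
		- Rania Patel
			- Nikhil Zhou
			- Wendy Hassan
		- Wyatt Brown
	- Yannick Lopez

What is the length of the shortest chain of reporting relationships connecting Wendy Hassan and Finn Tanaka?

Wendy Hassan is in Finn Tanaka's organization: the chain from Wendy Hassan up to Finn Tanaka is Wendy Hassan → Rania Patel → Finn Tanaka, which is 2 links.

2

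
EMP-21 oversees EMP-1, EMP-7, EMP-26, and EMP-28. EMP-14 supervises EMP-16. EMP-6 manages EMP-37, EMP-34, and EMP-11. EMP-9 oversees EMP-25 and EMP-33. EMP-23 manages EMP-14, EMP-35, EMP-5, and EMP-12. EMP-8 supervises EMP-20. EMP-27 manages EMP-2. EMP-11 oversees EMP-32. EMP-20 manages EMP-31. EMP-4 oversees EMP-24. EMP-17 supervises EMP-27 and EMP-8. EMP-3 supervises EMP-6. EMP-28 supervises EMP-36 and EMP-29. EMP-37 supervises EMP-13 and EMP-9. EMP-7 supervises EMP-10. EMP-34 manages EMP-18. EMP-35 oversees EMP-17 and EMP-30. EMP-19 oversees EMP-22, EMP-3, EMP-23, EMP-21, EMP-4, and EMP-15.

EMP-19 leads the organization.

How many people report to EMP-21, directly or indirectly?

7

EMP-21 directly manages EMP-28, EMP-7, EMP-26, EMP-1. Under EMP-28: EMP-29, EMP-36 (2). Under EMP-7: EMP-10 (1). EMP-26 has no reports. EMP-1 has no reports. So EMP-21's organization is 4 direct reports plus everyone under them: 3 + 2 + 1 + 1 = 7.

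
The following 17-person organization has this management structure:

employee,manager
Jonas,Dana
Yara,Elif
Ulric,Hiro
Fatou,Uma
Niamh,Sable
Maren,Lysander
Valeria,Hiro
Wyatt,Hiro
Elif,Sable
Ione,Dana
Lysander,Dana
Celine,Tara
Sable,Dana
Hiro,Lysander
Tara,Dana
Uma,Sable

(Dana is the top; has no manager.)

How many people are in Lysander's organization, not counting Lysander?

Lysander directly manages Maren, Hiro. Maren has no reports. Under Hiro: Ulric, Wyatt, Valeria (3). So Lysander's organization is 2 direct reports plus everyone under them: 1 + 4 = 5.

5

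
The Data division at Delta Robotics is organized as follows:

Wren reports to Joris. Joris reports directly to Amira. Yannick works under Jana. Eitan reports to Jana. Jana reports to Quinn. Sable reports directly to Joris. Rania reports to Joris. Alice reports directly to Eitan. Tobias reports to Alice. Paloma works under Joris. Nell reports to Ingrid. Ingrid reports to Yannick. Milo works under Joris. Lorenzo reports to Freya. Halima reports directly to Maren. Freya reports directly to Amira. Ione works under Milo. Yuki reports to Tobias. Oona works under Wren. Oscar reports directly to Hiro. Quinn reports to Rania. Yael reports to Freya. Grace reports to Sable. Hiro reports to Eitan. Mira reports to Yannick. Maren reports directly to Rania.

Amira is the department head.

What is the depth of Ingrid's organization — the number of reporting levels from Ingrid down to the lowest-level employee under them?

1

The longest chain under Ingrid runs Ingrid → Nell, which is 1 level below Ingrid.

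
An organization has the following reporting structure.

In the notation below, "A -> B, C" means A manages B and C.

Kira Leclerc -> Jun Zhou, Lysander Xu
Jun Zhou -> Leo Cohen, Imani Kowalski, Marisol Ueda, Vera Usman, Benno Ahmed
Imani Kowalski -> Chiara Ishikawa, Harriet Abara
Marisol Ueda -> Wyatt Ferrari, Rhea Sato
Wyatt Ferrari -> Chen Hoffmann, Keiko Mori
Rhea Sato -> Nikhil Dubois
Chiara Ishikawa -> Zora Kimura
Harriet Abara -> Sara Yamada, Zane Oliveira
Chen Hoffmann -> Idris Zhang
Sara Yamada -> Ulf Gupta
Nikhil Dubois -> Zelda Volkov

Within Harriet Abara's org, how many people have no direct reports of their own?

The people in Harriet Abara's organization with no one reporting to them are Zane Oliveira, Ulf Gupta. That is 2.

2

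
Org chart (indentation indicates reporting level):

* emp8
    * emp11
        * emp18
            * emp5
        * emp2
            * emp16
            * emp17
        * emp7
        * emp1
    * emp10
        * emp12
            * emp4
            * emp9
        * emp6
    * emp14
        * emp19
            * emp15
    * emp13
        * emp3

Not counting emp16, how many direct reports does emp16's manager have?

1

emp16 reports to emp2. emp2's other direct reports are emp17 — 1 peer.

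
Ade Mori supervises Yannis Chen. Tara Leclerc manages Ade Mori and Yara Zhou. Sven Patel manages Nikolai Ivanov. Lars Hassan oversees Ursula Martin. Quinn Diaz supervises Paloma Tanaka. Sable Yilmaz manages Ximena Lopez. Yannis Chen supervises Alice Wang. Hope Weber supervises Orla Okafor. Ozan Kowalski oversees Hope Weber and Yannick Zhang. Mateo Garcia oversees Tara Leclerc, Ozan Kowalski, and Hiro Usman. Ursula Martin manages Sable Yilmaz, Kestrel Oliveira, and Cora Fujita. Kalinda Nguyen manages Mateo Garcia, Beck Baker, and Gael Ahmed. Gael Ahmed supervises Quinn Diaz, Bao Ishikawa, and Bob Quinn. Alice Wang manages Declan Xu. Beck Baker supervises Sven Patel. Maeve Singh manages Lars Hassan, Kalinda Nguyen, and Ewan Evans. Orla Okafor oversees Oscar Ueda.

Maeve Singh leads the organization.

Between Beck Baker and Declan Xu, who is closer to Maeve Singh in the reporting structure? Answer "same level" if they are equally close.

Beck Baker is 2 levels below Maeve Singh; Declan Xu is 7. Beck Baker is higher.

Beck Baker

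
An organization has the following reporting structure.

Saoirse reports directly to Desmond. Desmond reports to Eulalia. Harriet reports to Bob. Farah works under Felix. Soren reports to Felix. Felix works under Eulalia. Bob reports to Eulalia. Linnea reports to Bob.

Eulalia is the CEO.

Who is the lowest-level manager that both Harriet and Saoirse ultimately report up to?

Eulalia

Harriet's chain of managers is Bob, Eulalia. Saoirse's chain of managers is Desmond, Eulalia. The first manager that appears in both chains is Eulalia.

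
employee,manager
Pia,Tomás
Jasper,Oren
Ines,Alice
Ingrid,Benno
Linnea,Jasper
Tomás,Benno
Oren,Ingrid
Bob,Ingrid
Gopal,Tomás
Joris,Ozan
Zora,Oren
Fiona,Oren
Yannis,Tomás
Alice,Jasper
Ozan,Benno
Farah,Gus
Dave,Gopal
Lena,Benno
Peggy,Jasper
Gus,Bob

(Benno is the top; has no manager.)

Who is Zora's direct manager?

Oren

Zora reports directly to Oren.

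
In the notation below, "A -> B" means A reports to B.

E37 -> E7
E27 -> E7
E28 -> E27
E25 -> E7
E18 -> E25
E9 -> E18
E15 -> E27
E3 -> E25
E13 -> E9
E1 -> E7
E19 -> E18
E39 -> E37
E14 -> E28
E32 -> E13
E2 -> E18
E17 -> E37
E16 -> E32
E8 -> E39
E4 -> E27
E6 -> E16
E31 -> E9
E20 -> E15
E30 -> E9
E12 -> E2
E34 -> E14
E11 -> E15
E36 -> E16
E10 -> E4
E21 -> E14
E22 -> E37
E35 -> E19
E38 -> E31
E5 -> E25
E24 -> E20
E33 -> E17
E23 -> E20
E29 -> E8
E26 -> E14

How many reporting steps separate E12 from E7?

Chain from E12 up to E7: E12 → E2 → E18 → E25 → E7. That is 4 steps up, so E12 is 4 levels below E7.

4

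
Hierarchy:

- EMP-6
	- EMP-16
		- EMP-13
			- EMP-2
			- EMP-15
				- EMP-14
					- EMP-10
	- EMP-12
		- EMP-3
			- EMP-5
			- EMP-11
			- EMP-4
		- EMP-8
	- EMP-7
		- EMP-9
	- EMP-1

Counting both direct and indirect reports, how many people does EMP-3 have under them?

3

EMP-3 directly manages EMP-5, EMP-11, EMP-4. EMP-5 has no reports. EMP-11 has no reports. EMP-4 has no reports. So EMP-3's organization is 3 direct reports plus everyone under them: 1 + 1 + 1 = 3.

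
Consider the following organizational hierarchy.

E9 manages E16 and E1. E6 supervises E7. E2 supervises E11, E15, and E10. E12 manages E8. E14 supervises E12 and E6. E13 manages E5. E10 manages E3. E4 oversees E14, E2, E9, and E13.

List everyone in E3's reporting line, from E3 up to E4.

E3 -> E10 -> E2 -> E4

E3 reports to E10. E10 reports to E2. E2 reports to E4. E4 is at the top.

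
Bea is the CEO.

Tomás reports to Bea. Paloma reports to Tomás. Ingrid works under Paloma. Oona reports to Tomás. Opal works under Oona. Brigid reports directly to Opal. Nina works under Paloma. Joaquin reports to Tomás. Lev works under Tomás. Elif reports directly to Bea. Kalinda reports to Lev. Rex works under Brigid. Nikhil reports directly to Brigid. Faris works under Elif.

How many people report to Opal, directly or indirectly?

3

Opal directly manages Brigid. Under Brigid: Nikhil, Rex (2). That's 3 in total.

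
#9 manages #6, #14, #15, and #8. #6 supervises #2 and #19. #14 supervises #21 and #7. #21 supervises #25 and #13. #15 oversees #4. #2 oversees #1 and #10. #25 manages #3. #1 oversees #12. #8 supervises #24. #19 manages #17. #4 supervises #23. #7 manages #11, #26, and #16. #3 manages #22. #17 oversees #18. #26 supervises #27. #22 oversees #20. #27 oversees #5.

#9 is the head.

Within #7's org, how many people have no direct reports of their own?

The people in #7's organization with no one reporting to them are #11, #16, #5. That is 3.

3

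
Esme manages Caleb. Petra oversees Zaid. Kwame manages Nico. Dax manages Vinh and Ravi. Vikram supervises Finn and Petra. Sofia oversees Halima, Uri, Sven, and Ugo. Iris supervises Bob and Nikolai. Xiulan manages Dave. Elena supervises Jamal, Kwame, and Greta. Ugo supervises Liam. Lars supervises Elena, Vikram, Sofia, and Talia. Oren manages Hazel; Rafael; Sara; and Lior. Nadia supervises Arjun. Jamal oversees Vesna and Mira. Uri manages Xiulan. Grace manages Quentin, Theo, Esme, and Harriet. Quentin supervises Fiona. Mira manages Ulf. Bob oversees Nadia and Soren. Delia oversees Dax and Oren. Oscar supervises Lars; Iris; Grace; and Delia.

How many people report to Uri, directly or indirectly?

2

Uri directly manages Xiulan. Under Xiulan: Dave (1). That's 2 in total.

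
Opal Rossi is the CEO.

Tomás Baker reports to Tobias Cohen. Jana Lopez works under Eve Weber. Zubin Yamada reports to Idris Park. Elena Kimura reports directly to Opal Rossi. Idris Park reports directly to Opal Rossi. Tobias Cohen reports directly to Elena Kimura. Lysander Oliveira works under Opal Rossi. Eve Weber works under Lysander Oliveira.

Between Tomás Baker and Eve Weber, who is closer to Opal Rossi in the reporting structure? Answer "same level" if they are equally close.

Eve Weber

Tomás Baker is 3 levels below Opal Rossi; Eve Weber is 2. Eve Weber is higher.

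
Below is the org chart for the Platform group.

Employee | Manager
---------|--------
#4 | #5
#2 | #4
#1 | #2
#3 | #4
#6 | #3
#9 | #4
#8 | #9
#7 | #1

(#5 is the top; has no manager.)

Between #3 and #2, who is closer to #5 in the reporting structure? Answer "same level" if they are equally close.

Both #3 and #2 are 2 levels below #5.

same level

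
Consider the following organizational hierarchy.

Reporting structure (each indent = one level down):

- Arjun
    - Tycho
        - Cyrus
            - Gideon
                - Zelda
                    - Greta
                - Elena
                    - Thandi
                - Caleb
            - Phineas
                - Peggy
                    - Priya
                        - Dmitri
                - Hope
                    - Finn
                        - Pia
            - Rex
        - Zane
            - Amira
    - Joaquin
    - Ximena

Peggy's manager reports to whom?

Peggy reports to Phineas, and Phineas reports to Cyrus. So Peggy's skip-level manager is Cyrus.

Cyrus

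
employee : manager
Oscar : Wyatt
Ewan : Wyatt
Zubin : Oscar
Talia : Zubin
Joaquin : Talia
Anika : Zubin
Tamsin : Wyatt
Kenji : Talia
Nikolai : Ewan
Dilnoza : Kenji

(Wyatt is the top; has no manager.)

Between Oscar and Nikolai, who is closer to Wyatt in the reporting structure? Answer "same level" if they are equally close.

Oscar

Oscar is 1 level below Wyatt; Nikolai is 2. Oscar is higher.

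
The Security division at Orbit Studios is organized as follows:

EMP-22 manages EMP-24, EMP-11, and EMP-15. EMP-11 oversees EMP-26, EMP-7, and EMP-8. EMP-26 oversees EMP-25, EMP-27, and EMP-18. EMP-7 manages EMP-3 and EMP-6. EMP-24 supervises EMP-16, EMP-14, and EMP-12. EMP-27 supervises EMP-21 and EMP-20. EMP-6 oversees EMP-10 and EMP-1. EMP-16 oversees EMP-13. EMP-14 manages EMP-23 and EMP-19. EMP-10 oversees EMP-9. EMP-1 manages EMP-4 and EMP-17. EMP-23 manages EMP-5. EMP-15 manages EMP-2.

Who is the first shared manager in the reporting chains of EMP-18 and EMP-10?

EMP-11

EMP-18's chain of managers is EMP-26, EMP-11, EMP-22. EMP-10's chain of managers is EMP-6, EMP-7, EMP-11, EMP-22. The first manager that appears in both chains is EMP-11.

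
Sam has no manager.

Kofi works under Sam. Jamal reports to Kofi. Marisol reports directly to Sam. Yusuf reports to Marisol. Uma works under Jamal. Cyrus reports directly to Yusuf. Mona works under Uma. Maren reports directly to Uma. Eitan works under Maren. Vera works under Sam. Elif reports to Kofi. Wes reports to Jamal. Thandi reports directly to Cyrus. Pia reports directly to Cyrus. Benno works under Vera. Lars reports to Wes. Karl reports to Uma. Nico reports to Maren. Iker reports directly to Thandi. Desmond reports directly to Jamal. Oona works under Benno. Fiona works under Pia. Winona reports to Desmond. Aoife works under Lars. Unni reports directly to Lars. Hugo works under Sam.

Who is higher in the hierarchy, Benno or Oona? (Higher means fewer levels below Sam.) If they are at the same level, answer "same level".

Benno is 2 levels below Sam; Oona is 3. Benno is higher.

Benno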